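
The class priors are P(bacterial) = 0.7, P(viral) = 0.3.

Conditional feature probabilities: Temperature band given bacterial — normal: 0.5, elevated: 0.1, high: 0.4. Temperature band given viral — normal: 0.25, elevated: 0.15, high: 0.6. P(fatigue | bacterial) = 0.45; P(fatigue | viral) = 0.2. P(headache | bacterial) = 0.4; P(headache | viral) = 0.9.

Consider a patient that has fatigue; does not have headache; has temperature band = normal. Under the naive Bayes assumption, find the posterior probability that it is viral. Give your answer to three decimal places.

bacterial: 0.7 × 0.5 × 0.45 × (1−0.4) = 0.0945
viral: 0.3 × 0.25 × 0.2 × (1−0.9) = 0.0015
P(viral | x) = 0.0015 / 0.096 ≈ 0.016

0.016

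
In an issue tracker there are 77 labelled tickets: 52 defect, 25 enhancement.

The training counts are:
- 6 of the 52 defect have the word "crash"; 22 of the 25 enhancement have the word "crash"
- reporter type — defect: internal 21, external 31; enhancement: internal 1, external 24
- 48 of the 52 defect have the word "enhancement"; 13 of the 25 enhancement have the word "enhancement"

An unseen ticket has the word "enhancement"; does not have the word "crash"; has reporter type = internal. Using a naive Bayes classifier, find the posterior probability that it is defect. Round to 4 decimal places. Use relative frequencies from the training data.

defect: (52/77) × (46/52) × (21/52) × (48/52) ≈ 0.2227
enhancement: (25/77) × (3/25) × (1/25) × (13/25) ≈ 0.00081039
P(defect | x) = 0.2227 / 0.22351039 ≈ 0.9964

0.9964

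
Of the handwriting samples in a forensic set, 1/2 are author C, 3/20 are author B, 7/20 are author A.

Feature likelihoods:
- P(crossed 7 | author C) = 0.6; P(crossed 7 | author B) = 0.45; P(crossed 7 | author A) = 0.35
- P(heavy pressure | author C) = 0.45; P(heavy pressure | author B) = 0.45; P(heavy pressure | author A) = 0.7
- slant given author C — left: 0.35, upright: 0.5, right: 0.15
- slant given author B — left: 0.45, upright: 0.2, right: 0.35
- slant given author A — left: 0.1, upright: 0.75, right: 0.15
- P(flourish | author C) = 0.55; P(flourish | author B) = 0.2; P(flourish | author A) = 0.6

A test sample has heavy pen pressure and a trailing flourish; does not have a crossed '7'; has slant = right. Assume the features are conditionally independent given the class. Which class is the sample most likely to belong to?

author C: 0.5 × (1−0.6) × 0.45 × 0.15 × 0.55 = 0.007425
author B: 0.15 × (1−0.45) × 0.45 × 0.35 × 0.2 = 0.00259875
author A: 0.35 × (1−0.35) × 0.7 × 0.15 × 0.6 = 0.0143325
Highest score → author A.

author A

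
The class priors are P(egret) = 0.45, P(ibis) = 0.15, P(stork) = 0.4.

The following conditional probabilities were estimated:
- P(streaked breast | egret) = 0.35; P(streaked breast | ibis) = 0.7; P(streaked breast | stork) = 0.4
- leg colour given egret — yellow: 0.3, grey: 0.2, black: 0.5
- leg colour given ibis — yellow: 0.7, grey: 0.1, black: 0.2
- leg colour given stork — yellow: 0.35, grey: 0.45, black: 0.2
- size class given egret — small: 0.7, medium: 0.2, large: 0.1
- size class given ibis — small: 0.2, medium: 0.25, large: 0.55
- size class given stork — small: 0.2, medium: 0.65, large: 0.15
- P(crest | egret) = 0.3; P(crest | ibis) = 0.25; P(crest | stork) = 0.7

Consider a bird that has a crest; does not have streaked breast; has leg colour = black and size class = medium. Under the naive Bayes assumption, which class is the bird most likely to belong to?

stork

egret: 0.45 × (1−0.35) × 0.5 × 0.2 × 0.3 = 0.008775
ibis: 0.15 × (1−0.7) × 0.2 × 0.25 × 0.25 = 0.0005625
stork: 0.4 × (1−0.4) × 0.2 × 0.65 × 0.7 = 0.02184
Highest score → stork.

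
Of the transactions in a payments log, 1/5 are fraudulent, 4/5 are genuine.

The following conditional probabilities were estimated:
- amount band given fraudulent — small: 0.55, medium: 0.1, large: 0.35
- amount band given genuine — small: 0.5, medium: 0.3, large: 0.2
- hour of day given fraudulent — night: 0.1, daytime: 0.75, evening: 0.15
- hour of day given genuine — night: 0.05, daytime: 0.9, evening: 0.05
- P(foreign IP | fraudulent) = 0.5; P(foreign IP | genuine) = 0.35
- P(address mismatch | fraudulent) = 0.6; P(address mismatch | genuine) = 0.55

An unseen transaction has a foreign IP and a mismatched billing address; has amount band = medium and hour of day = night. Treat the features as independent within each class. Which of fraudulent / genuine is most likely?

fraudulent: 0.2 × 0.1 × 0.1 × 0.5 × 0.6 = 0.0006
genuine: 0.8 × 0.3 × 0.05 × 0.35 × 0.55 = 0.00231
Highest score → genuine.

genuine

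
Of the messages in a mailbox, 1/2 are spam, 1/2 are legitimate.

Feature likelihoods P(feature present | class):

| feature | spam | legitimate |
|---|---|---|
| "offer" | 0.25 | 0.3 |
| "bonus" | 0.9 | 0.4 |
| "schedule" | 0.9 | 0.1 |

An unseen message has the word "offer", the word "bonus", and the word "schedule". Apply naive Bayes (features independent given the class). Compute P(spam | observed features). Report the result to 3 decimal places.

spam: 0.5 × 0.25 × 0.9 × 0.9 = 0.10125
legitimate: 0.5 × 0.3 × 0.4 × 0.1 = 0.006
P(spam | x) = 0.10125 / 0.10725 ≈ 0.944

0.944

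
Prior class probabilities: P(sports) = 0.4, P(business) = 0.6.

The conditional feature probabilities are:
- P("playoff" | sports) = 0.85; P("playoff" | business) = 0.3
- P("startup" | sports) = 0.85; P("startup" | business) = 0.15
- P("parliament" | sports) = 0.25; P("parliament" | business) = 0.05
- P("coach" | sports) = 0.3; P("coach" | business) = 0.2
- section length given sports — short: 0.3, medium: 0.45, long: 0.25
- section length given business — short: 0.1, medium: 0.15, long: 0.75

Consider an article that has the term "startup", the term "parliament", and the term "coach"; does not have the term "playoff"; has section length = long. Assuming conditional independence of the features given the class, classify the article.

sports: 0.4 × (1−0.85) × 0.85 × 0.25 × 0.3 × 0.25 = 0.00095625
business: 0.6 × (1−0.3) × 0.15 × 0.05 × 0.2 × 0.75 = 0.0004725
Highest score → sports.

sports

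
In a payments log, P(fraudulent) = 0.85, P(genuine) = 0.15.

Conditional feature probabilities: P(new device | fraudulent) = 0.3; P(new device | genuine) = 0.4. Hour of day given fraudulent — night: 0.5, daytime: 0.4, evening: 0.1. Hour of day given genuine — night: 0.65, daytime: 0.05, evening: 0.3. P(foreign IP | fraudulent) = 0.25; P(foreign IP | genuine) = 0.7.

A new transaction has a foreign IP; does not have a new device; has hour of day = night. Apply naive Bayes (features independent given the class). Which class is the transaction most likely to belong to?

fraudulent: 0.85 × (1−0.3) × 0.5 × 0.25 = 0.074375
genuine: 0.15 × (1−0.4) × 0.65 × 0.7 = 0.04095
Highest score → fraudulent.

fraudulent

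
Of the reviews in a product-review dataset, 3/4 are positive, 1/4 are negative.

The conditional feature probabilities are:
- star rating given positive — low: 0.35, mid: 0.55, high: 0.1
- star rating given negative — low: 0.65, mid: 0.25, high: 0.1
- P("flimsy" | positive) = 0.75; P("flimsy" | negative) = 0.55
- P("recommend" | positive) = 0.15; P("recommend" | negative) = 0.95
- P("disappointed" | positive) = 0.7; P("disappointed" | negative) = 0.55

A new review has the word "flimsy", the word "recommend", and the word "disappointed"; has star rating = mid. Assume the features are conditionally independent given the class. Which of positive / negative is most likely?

positive: 0.75 × 0.55 × 0.75 × 0.15 × 0.7 = 0.032484375
negative: 0.25 × 0.25 × 0.55 × 0.95 × 0.55 = 0.0179609375
Highest score → positive.

positive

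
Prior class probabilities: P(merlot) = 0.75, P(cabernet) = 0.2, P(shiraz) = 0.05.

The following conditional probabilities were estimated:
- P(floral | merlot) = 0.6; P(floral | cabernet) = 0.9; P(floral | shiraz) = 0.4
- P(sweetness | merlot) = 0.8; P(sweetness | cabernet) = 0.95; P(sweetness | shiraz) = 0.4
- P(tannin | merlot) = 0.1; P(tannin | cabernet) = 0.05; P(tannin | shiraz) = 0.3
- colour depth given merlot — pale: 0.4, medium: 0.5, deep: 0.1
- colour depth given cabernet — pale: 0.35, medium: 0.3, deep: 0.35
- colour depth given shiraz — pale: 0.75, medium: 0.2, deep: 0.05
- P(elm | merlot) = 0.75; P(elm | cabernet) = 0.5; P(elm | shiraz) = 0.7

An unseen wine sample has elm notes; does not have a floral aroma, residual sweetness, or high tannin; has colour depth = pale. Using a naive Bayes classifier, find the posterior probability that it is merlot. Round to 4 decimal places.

merlot: 0.75 × (1−0.6) × (1−0.8) × (1−0.1) × 0.4 × 0.75 = 0.0162
cabernet: 0.2 × (1−0.9) × (1−0.95) × (1−0.05) × 0.35 × 0.5 = 0.00016625
shiraz: 0.05 × (1−0.4) × (1−0.4) × (1−0.3) × 0.75 × 0.7 = 0.006615
P(merlot | x) = 0.0162 / 0.02298125 ≈ 0.7049

0.7049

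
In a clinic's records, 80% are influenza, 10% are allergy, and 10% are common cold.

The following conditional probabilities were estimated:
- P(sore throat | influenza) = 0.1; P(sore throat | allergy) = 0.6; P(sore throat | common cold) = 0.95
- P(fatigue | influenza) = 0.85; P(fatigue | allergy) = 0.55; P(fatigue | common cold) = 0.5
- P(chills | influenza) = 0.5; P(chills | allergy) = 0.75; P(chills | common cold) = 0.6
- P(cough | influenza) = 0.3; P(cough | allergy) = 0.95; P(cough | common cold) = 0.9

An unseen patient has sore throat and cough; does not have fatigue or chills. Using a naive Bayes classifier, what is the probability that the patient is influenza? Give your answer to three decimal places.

0.071

influenza: 0.8 × 0.1 × (1−0.85) × (1−0.5) × 0.3 = 0.0018
allergy: 0.1 × 0.6 × (1−0.55) × (1−0.75) × 0.95 = 0.0064125
common cold: 0.1 × 0.95 × (1−0.5) × (1−0.6) × 0.9 = 0.0171
P(influenza | x) = 0.0018 / 0.0253125 ≈ 0.071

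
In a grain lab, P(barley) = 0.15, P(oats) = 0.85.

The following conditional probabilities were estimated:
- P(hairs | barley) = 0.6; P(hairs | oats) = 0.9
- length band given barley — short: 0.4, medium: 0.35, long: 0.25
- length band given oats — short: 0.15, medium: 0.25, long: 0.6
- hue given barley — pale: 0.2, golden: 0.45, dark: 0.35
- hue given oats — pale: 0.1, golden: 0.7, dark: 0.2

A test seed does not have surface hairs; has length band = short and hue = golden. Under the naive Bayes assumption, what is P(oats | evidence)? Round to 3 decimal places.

0.452

barley: 0.15 × (1−0.6) × 0.4 × 0.45 = 0.0108
oats: 0.85 × (1−0.9) × 0.15 × 0.7 = 0.008925
P(oats | x) = 0.008925 / 0.019725 ≈ 0.452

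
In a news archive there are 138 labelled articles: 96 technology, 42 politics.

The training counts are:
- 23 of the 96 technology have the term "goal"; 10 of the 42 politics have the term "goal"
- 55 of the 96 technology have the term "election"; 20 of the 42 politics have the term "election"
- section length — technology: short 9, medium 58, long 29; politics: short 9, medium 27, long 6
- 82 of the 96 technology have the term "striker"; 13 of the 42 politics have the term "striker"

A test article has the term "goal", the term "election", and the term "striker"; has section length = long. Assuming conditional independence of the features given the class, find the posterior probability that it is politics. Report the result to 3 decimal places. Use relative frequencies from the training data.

0.058

technology: (96/138) × (23/96) × (55/96) × (29/96) × (82/96) ≈ 0.0246382
politics: (42/138) × (10/42) × (20/42) × (6/42) × (13/42) ≈ 0.0015258
P(politics | x) = 0.0015258 / 0.026164 ≈ 0.058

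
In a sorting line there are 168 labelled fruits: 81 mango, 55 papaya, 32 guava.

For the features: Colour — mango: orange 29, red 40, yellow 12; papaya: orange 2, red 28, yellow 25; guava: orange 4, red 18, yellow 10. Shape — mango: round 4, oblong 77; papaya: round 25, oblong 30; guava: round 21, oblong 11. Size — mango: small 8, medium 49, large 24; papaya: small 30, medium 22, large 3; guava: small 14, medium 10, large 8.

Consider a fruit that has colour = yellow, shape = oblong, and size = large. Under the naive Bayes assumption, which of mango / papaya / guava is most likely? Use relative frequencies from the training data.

mango: (81/168) × (12/81) × (77/81) × (24/81) ≈ 0.0201189
papaya: (55/168) × (25/55) × (30/55) × (3/55) ≈ 0.00442739
guava: (32/168) × (10/32) × (11/32) × (8/32) ≈ 0.00511533
Highest score → mango.

mango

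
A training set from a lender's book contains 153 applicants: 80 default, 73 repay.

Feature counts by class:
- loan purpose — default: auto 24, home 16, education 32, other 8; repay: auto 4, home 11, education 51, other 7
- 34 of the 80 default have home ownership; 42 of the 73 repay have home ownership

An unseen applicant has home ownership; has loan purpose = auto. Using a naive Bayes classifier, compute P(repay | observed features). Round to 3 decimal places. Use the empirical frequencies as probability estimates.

default: (80/153) × (24/80) × (34/80) ≈ 0.0666667
repay: (73/153) × (4/73) × (42/73) ≈ 0.0150416
P(repay | x) = 0.0150416 / 0.0817083 ≈ 0.184

0.184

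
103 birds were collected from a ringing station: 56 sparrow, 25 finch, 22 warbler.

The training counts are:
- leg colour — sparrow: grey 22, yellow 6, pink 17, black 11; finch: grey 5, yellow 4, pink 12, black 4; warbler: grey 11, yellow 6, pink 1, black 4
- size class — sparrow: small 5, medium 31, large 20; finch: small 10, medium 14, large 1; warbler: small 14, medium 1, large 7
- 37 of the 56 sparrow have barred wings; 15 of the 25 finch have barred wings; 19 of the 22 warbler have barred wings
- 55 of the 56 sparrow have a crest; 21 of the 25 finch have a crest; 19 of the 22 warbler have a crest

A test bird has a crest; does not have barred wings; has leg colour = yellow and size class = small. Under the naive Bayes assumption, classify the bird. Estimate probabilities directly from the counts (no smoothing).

sparrow: (56/103) × (6/56) × (5/56) × (19/56) × (55/56) ≈ 0.00173315
finch: (25/103) × (4/25) × (10/25) × (10/25) × (21/25) ≈ 0.00521942
warbler: (22/103) × (6/22) × (14/22) × (3/22) × (19/22) ≈ 0.00436565
Highest score → finch.

finch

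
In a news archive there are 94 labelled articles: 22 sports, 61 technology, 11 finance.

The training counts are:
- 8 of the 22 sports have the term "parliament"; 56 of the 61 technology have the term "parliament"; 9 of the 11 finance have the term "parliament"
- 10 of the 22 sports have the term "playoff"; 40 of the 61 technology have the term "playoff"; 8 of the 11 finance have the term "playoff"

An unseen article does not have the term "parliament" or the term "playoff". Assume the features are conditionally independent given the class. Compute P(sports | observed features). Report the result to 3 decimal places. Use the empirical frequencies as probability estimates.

sports: (22/94) × (14/22) × (12/22) ≈ 0.0812379
technology: (61/94) × (5/61) × (21/61) ≈ 0.0183118
finance: (11/94) × (2/11) × (3/11) ≈ 0.00580271
P(sports | x) = 0.0812379 / 0.10535241 ≈ 0.771

0.771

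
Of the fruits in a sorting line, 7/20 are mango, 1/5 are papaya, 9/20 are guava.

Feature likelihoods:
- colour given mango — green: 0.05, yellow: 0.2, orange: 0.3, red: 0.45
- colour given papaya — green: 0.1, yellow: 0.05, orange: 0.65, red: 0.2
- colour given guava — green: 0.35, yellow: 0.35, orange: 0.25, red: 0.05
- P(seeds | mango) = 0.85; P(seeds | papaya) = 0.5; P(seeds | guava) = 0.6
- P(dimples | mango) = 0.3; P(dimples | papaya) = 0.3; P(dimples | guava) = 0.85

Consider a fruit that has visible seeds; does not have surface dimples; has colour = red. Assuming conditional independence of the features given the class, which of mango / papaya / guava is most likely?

mango: 0.35 × 0.45 × 0.85 × (1−0.3) = 0.0937125
papaya: 0.2 × 0.2 × 0.5 × (1−0.3) = 0.014
guava: 0.45 × 0.05 × 0.6 × (1−0.85) = 0.002025
Highest score → mango.

mango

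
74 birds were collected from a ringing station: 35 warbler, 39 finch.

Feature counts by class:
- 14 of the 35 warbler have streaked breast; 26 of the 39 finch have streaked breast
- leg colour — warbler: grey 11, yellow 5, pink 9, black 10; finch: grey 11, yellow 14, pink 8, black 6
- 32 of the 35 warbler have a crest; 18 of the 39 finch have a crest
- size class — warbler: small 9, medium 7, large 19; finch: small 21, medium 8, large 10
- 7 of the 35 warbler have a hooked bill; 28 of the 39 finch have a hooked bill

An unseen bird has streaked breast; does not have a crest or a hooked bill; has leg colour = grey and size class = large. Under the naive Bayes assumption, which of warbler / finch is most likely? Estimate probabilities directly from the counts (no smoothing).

warbler: (35/74) × (14/35) × (11/35) × (3/35) × (19/35) × (28/35) ≈ 0.00221335
finch: (39/74) × (26/39) × (11/39) × (21/39) × (10/39) × (11/39) ≈ 0.00385912
Highest score → finch.

finch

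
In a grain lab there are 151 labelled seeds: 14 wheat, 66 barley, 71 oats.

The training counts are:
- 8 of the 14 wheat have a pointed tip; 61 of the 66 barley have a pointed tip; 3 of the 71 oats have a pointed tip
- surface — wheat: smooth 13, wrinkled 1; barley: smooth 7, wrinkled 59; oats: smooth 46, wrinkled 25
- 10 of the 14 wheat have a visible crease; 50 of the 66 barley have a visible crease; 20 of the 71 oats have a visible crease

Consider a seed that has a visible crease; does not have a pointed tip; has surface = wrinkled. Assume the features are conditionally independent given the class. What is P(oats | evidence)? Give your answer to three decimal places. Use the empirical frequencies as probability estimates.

wheat: (14/151) × (6/14) × (1/14) × (10/14) ≈ 0.0020273
barley: (66/151) × (5/66) × (59/66) × (50/66) ≈ 0.0224247
oats: (71/151) × (68/71) × (25/71) × (20/71) ≈ 0.0446668
P(oats | x) = 0.0446668 / 0.0691188 ≈ 0.646

0.646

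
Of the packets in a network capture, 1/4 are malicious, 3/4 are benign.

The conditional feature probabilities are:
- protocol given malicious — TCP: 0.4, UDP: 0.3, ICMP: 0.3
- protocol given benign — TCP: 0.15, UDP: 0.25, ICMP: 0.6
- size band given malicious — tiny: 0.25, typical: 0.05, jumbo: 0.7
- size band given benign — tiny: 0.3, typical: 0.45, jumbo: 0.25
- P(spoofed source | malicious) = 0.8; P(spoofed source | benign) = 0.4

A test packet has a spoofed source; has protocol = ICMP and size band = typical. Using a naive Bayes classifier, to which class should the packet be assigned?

benign

malicious: 0.25 × 0.3 × 0.05 × 0.8 = 0.003
benign: 0.75 × 0.6 × 0.45 × 0.4 = 0.081
Highest score → benign.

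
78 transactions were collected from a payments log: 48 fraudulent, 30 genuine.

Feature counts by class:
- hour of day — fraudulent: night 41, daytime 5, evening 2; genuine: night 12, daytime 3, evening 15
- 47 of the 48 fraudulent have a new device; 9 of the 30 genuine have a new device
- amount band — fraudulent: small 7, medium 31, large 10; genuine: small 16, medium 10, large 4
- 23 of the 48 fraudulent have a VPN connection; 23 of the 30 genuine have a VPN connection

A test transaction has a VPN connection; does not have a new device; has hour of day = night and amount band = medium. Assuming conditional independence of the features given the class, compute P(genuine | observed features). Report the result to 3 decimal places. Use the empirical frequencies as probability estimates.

fraudulent: (48/78) × (41/48) × (1/48) × (31/48) × (23/48) ≈ 0.00338887
genuine: (30/78) × (12/30) × (21/30) × (10/30) × (23/30) ≈ 0.0275214
P(genuine | x) = 0.0275214 / 0.03091027 ≈ 0.890

0.890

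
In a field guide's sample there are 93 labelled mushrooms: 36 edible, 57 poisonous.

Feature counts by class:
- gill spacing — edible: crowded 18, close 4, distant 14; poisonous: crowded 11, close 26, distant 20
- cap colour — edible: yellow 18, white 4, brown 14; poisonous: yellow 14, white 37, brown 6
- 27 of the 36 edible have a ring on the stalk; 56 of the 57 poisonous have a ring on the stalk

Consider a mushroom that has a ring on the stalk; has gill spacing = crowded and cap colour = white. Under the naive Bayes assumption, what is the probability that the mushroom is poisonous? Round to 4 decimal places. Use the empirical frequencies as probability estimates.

edible: (36/93) × (18/36) × (4/36) × (27/36) ≈ 0.016129
poisonous: (57/93) × (11/57) × (37/57) × (56/57) ≈ 0.075431
P(poisonous | x) = 0.075431 / 0.09156 ≈ 0.8238

0.8238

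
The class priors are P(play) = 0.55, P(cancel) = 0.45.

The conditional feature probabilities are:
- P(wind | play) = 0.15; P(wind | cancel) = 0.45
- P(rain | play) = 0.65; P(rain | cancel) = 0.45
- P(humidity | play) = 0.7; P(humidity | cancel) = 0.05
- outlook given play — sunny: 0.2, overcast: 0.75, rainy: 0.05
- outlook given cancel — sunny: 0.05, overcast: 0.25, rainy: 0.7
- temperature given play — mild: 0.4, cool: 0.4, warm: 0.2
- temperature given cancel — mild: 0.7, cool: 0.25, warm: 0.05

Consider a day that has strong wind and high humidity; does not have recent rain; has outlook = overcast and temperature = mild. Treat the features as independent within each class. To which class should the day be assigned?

play

play: 0.55 × 0.15 × (1−0.65) × 0.7 × 0.75 × 0.4 = 0.00606375
cancel: 0.45 × 0.45 × (1−0.45) × 0.05 × 0.25 × 0.7 = 0.00097453125
Highest score → play.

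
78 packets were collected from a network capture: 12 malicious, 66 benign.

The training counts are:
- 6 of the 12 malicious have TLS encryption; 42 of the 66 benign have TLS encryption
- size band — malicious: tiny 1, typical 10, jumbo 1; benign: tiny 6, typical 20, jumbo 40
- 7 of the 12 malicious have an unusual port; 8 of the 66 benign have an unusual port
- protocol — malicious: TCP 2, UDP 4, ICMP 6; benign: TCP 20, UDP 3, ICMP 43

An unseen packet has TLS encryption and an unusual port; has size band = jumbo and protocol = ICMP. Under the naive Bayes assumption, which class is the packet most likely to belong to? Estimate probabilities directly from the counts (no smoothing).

benign

malicious: (12/78) × (6/12) × (1/12) × (7/12) × (6/12) ≈ 0.00186966
benign: (66/78) × (42/66) × (40/66) × (8/66) × (43/66) ≈ 0.0257716
Highest score → benign.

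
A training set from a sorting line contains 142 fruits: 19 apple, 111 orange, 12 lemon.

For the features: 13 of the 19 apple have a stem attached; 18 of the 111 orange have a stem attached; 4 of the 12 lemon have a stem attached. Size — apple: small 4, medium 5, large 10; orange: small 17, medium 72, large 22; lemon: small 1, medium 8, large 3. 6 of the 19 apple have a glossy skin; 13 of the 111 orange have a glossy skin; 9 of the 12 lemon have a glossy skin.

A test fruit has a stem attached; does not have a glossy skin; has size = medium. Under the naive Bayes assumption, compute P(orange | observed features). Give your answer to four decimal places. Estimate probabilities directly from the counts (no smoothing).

0.7741

apple: (19/142) × (13/19) × (5/19) × (13/19) ≈ 0.0164839
orange: (111/142) × (18/111) × (72/111) × (98/111) ≈ 0.0725933
lemon: (12/142) × (4/12) × (8/12) × (3/12) ≈ 0.00469484
P(orange | x) = 0.0725933 / 0.09377204 ≈ 0.7741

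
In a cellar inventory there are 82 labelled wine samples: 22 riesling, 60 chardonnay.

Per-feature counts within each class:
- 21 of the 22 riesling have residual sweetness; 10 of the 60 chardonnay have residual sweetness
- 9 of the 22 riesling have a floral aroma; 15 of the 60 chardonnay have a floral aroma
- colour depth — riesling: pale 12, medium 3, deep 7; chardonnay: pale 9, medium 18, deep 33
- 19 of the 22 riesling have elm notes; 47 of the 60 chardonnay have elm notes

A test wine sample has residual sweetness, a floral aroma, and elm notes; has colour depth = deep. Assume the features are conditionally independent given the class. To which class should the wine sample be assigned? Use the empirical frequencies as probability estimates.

riesling

riesling: (22/82) × (21/22) × (9/22) × (7/22) × (19/22) ≈ 0.0287893
chardonnay: (60/82) × (10/60) × (15/60) × (33/60) × (47/60) ≈ 0.0131352
Highest score → riesling.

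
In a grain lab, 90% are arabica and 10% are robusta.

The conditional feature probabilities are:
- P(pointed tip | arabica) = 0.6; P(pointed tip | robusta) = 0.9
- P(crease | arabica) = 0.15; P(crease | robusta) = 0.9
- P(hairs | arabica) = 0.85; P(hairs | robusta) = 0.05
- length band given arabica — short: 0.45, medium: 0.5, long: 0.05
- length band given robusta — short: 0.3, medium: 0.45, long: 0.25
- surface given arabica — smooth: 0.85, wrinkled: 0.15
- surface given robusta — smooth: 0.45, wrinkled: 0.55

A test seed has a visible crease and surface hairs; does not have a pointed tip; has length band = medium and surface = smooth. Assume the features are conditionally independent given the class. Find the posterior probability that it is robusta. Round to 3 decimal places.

arabica: 0.9 × (1−0.6) × 0.15 × 0.85 × 0.5 × 0.85 = 0.0195075
robusta: 0.1 × (1−0.9) × 0.9 × 0.05 × 0.45 × 0.45 = 0.000091125
P(robusta | x) = 0.000091125 / 0.019598625 ≈ 0.005

0.005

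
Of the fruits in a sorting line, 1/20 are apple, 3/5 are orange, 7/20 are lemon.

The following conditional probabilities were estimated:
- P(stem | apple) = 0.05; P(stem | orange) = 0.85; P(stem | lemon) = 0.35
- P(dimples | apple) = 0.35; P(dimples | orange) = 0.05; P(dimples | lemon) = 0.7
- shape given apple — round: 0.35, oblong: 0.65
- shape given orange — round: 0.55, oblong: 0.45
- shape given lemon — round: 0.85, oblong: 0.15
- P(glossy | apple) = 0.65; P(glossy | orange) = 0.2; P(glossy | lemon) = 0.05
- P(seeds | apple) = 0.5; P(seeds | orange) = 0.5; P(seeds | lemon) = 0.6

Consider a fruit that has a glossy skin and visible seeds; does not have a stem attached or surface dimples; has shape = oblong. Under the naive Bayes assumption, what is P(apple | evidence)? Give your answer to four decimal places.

apple: 0.05 × (1−0.05) × (1−0.35) × 0.65 × 0.65 × 0.5 = 0.00652234375
orange: 0.6 × (1−0.85) × (1−0.05) × 0.45 × 0.2 × 0.5 = 0.0038475
lemon: 0.35 × (1−0.35) × (1−0.7) × 0.15 × 0.05 × 0.6 = 0.000307125
P(apple | x) = 0.00652234375 / 0.01067696875 ≈ 0.6109

0.6109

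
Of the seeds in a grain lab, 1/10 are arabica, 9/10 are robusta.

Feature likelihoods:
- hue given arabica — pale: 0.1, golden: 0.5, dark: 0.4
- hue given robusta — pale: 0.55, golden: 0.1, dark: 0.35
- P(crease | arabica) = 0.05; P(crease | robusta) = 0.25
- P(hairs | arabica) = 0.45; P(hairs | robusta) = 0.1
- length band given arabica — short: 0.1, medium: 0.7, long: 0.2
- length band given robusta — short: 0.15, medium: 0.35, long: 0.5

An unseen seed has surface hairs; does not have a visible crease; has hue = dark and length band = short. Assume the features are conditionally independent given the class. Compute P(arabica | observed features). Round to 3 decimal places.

0.325

arabica: 0.1 × 0.4 × (1−0.05) × 0.45 × 0.1 = 0.00171
robusta: 0.9 × 0.35 × (1−0.25) × 0.1 × 0.15 = 0.00354375
P(arabica | x) = 0.00171 / 0.00525375 ≈ 0.325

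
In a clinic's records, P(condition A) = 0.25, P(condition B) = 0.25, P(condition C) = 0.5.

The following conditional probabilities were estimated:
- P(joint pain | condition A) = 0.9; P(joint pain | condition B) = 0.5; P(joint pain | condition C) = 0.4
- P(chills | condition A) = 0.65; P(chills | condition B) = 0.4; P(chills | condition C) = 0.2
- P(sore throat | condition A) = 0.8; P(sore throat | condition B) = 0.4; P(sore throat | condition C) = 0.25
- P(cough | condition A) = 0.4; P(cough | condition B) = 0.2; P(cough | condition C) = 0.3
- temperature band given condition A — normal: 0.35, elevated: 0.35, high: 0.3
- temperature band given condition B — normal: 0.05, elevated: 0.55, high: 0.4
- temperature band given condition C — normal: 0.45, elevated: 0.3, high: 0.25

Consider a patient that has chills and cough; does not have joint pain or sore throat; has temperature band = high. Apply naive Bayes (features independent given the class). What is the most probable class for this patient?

condition A: 0.25 × (1−0.9) × 0.65 × (1−0.8) × 0.4 × 0.3 = 0.00039
condition B: 0.25 × (1−0.5) × 0.4 × (1−0.4) × 0.2 × 0.4 = 0.0024
condition C: 0.5 × (1−0.4) × 0.2 × (1−0.25) × 0.3 × 0.25 = 0.003375
Highest score → condition C.

condition C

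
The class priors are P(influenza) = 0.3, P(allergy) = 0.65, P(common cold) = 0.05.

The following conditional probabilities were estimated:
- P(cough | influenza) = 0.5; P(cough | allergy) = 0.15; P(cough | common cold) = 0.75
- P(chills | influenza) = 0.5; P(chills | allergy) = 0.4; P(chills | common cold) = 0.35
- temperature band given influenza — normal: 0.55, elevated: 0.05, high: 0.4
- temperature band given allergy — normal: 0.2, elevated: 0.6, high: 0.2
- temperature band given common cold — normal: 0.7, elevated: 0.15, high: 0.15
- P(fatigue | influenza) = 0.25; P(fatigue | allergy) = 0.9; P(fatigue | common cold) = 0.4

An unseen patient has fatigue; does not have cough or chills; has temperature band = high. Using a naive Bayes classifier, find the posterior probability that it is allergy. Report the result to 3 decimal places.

influenza: 0.3 × (1−0.5) × (1−0.5) × 0.4 × 0.25 = 0.0075
allergy: 0.65 × (1−0.15) × (1−0.4) × 0.2 × 0.9 = 0.05967
common cold: 0.05 × (1−0.75) × (1−0.35) × 0.15 × 0.4 = 0.0004875
P(allergy | x) = 0.05967 / 0.0676575 ≈ 0.882

0.882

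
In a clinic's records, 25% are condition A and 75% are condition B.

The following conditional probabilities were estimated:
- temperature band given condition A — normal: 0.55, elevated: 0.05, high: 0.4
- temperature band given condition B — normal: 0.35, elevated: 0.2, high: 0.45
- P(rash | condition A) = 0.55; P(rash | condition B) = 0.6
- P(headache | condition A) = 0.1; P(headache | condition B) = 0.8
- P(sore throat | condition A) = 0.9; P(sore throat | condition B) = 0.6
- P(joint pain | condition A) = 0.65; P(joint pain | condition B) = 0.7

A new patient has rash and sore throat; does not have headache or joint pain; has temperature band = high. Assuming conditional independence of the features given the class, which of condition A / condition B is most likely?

condition A

condition A: 0.25 × 0.4 × 0.55 × (1−0.1) × 0.9 × (1−0.65) = 0.0155925
condition B: 0.75 × 0.45 × 0.6 × (1−0.8) × 0.6 × (1−0.7) = 0.00729
Highest score → condition A.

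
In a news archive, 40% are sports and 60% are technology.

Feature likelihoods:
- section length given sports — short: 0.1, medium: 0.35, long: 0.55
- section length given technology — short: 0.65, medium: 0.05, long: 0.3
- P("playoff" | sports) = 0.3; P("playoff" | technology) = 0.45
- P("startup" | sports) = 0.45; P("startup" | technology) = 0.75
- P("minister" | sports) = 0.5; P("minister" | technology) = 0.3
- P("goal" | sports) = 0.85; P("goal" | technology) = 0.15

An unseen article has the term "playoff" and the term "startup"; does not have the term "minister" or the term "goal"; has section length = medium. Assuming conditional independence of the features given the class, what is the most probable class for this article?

sports: 0.4 × 0.35 × 0.3 × 0.45 × (1−0.5) × (1−0.85) = 0.0014175
technology: 0.6 × 0.05 × 0.45 × 0.75 × (1−0.3) × (1−0.15) = 0.006024375
Highest score → technology.

technology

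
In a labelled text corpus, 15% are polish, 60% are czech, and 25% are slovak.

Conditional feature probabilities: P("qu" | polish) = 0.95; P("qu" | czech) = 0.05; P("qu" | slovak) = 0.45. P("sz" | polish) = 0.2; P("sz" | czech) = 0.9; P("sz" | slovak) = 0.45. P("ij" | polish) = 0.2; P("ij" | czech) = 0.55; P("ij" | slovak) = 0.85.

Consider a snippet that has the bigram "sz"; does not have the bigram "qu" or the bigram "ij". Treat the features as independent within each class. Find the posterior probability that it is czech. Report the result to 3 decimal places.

polish: 0.15 × (1−0.95) × 0.2 × (1−0.2) = 0.0012
czech: 0.6 × (1−0.05) × 0.9 × (1−0.55) = 0.23085
slovak: 0.25 × (1−0.45) × 0.45 × (1−0.85) = 0.00928125
P(czech | x) = 0.23085 / 0.24133125 ≈ 0.957

0.957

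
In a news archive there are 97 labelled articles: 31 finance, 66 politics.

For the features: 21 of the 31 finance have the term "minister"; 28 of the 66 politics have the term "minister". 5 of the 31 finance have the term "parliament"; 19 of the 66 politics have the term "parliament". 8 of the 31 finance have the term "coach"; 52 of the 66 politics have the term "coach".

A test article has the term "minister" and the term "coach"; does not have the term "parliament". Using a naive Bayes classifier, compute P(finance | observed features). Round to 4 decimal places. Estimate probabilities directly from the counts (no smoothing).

finance: (31/97) × (21/31) × (26/31) × (8/31) ≈ 0.0468584
politics: (66/97) × (28/66) × (47/66) × (52/66) ≈ 0.161957
P(finance | x) = 0.0468584 / 0.2088154 ≈ 0.2244

0.2244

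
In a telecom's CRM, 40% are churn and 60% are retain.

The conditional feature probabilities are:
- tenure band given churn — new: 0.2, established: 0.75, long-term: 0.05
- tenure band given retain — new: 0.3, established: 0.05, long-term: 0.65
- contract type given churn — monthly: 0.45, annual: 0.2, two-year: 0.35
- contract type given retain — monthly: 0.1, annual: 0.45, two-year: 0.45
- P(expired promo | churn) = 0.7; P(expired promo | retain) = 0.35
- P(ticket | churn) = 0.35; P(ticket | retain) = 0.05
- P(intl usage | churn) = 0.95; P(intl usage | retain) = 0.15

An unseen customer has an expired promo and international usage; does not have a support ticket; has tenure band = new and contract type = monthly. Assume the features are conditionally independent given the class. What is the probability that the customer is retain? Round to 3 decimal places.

churn: 0.4 × 0.2 × 0.45 × 0.7 × (1−0.35) × 0.95 = 0.015561
retain: 0.6 × 0.3 × 0.1 × 0.35 × (1−0.05) × 0.15 = 0.00089775
P(retain | x) = 0.00089775 / 0.01645875 ≈ 0.055

0.055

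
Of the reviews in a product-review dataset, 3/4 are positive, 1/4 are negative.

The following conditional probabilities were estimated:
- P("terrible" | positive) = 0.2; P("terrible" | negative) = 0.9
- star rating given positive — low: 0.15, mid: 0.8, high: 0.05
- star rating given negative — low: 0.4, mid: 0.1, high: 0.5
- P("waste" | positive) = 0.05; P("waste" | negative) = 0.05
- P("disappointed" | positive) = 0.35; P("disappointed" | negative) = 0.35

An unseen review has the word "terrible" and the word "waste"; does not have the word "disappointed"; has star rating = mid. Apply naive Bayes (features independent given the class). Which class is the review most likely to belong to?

positive

positive: 0.75 × 0.2 × 0.8 × 0.05 × (1−0.35) = 0.0039
negative: 0.25 × 0.9 × 0.1 × 0.05 × (1−0.35) = 0.00073125
Highest score → positive.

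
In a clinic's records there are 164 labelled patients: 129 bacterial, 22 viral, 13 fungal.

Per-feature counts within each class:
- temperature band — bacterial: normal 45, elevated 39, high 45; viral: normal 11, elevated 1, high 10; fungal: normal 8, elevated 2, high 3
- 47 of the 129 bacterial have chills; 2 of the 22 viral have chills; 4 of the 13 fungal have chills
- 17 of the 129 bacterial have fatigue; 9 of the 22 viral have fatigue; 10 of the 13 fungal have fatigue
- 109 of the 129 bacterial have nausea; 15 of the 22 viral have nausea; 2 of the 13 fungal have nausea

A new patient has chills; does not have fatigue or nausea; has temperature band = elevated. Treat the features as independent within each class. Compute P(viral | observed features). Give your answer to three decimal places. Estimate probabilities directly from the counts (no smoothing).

bacterial: (129/164) × (39/129) × (47/129) × (112/129) × (20/129) ≈ 0.0116627
viral: (22/164) × (1/22) × (2/22) × (13/22) × (7/22) ≈ 0.000104222
fungal: (13/164) × (2/13) × (4/13) × (3/13) × (11/13) ≈ 0.000732706
P(viral | x) = 0.000104222 / 0.012499628 ≈ 0.008

0.008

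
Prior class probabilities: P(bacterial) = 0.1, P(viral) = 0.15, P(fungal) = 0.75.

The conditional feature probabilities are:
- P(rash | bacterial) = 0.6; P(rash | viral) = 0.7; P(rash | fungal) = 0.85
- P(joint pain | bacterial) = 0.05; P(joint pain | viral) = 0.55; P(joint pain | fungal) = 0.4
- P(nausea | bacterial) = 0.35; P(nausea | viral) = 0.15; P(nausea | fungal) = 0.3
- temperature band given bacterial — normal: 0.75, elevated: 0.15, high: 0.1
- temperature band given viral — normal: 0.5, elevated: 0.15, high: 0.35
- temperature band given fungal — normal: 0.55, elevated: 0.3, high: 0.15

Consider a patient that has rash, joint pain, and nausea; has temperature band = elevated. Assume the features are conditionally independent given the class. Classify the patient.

fungal

bacterial: 0.1 × 0.6 × 0.05 × 0.35 × 0.15 = 0.0001575
viral: 0.15 × 0.7 × 0.55 × 0.15 × 0.15 = 0.001299375
fungal: 0.75 × 0.85 × 0.4 × 0.3 × 0.3 = 0.02295
Highest score → fungal.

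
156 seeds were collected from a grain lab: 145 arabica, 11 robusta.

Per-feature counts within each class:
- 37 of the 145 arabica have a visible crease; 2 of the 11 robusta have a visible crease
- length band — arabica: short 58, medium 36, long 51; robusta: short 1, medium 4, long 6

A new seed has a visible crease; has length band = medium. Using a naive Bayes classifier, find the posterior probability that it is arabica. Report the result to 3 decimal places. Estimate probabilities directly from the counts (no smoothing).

arabica: (145/156) × (37/145) × (36/145) ≈ 0.0588859
robusta: (11/156) × (2/11) × (4/11) ≈ 0.004662
P(arabica | x) = 0.0588859 / 0.0635479 ≈ 0.927

0.927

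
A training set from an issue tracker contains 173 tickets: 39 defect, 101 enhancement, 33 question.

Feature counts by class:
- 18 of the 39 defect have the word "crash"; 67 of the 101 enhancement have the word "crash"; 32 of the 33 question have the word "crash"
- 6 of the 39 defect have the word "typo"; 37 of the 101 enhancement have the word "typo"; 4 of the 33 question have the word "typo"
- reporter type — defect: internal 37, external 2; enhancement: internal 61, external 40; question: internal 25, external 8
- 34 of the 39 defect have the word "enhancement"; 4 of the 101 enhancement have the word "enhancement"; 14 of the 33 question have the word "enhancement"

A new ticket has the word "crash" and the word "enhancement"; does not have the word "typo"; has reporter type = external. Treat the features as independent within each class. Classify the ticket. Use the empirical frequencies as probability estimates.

defect: (39/173) × (18/39) × (33/39) × (2/39) × (34/39) ≈ 0.003936
enhancement: (101/173) × (67/101) × (64/101) × (40/101) × (4/101) ≈ 0.00384915
question: (33/173) × (32/33) × (29/33) × (8/33) × (14/33) ≈ 0.0167178
Highest score → question.

question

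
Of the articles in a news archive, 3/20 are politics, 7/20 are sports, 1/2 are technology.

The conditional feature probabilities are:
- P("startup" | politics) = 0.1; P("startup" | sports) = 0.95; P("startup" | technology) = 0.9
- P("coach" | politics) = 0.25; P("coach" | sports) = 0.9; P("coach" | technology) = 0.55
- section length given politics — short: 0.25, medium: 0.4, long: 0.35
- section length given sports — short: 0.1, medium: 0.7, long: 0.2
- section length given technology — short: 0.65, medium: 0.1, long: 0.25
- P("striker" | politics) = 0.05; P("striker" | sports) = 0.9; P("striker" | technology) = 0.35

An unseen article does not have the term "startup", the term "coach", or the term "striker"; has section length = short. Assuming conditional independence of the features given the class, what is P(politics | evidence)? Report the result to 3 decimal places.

0.716

politics: 0.15 × (1−0.1) × (1−0.25) × 0.25 × (1−0.05) = 0.024046875
sports: 0.35 × (1−0.95) × (1−0.9) × 0.1 × (1−0.9) = 0.0000175
technology: 0.5 × (1−0.9) × (1−0.55) × 0.65 × (1−0.35) = 0.00950625
P(politics | x) = 0.024046875 / 0.033570625 ≈ 0.716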